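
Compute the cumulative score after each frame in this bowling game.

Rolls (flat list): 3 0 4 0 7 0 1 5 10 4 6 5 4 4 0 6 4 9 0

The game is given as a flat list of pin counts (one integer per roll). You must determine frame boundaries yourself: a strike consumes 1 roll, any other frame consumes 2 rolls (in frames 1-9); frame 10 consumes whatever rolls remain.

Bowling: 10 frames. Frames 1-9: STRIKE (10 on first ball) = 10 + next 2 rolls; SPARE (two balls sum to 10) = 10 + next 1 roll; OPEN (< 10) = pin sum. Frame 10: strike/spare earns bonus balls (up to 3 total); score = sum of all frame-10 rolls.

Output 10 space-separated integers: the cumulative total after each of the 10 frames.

Frame 1: OPEN (3+0=3). Cumulative: 3
Frame 2: OPEN (4+0=4). Cumulative: 7
Frame 3: OPEN (7+0=7). Cumulative: 14
Frame 4: OPEN (1+5=6). Cumulative: 20
Frame 5: STRIKE. 10 + next two rolls (4+6) = 20. Cumulative: 40
Frame 6: SPARE (4+6=10). 10 + next roll (5) = 15. Cumulative: 55
Frame 7: OPEN (5+4=9). Cumulative: 64
Frame 8: OPEN (4+0=4). Cumulative: 68
Frame 9: SPARE (6+4=10). 10 + next roll (9) = 19. Cumulative: 87
Frame 10: OPEN. Sum of all frame-10 rolls (9+0) = 9. Cumulative: 96

Answer: 3 7 14 20 40 55 64 68 87 96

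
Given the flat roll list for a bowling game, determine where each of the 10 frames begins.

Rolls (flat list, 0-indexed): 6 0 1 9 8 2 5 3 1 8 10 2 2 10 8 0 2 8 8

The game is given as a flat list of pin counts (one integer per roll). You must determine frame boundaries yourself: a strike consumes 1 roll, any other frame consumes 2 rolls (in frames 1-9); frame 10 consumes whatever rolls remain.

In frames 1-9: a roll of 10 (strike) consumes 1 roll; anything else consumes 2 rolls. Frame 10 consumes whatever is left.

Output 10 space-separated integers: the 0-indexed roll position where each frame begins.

Frame 1 starts at roll index 0: rolls=6,0 (sum=6), consumes 2 rolls
Frame 2 starts at roll index 2: rolls=1,9 (sum=10), consumes 2 rolls
Frame 3 starts at roll index 4: rolls=8,2 (sum=10), consumes 2 rolls
Frame 4 starts at roll index 6: rolls=5,3 (sum=8), consumes 2 rolls
Frame 5 starts at roll index 8: rolls=1,8 (sum=9), consumes 2 rolls
Frame 6 starts at roll index 10: roll=10 (strike), consumes 1 roll
Frame 7 starts at roll index 11: rolls=2,2 (sum=4), consumes 2 rolls
Frame 8 starts at roll index 13: roll=10 (strike), consumes 1 roll
Frame 9 starts at roll index 14: rolls=8,0 (sum=8), consumes 2 rolls
Frame 10 starts at roll index 16: 3 remaining rolls

Answer: 0 2 4 6 8 10 11 13 14 16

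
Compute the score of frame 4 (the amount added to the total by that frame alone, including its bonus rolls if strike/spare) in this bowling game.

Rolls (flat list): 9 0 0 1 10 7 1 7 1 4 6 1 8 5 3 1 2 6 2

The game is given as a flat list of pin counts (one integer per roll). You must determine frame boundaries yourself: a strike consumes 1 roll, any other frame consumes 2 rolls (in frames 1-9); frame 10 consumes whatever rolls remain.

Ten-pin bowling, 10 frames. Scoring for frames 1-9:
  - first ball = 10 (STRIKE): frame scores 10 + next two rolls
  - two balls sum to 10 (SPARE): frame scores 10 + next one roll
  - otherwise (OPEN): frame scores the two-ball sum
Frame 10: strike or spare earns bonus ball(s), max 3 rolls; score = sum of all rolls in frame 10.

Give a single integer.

Frame 1: OPEN (9+0=9). Cumulative: 9
Frame 2: OPEN (0+1=1). Cumulative: 10
Frame 3: STRIKE. 10 + next two rolls (7+1) = 18. Cumulative: 28
Frame 4: OPEN (7+1=8). Cumulative: 36
Frame 5: OPEN (7+1=8). Cumulative: 44
Frame 6: SPARE (4+6=10). 10 + next roll (1) = 11. Cumulative: 55

Answer: 8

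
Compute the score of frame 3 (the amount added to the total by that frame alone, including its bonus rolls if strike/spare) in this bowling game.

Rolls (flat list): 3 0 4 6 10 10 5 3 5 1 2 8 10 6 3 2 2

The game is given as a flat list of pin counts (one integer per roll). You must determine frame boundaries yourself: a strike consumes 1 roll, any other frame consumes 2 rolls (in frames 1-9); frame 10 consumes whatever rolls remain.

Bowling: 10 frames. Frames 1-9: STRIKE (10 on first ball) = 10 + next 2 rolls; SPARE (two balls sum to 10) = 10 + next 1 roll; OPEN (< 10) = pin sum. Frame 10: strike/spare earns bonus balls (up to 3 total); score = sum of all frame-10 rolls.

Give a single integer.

Frame 1: OPEN (3+0=3). Cumulative: 3
Frame 2: SPARE (4+6=10). 10 + next roll (10) = 20. Cumulative: 23
Frame 3: STRIKE. 10 + next two rolls (10+5) = 25. Cumulative: 48
Frame 4: STRIKE. 10 + next two rolls (5+3) = 18. Cumulative: 66
Frame 5: OPEN (5+3=8). Cumulative: 74

Answer: 25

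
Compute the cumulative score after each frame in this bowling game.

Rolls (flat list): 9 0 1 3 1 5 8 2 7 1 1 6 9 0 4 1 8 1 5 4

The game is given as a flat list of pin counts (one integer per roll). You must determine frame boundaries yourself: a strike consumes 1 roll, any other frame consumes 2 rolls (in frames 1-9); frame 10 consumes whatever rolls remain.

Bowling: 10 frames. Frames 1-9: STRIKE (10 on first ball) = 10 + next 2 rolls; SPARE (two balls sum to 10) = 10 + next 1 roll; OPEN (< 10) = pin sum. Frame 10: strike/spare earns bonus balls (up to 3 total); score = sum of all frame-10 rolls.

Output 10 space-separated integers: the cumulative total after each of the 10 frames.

Answer: 9 13 19 36 44 51 60 65 74 83

Derivation:
Frame 1: OPEN (9+0=9). Cumulative: 9
Frame 2: OPEN (1+3=4). Cumulative: 13
Frame 3: OPEN (1+5=6). Cumulative: 19
Frame 4: SPARE (8+2=10). 10 + next roll (7) = 17. Cumulative: 36
Frame 5: OPEN (7+1=8). Cumulative: 44
Frame 6: OPEN (1+6=7). Cumulative: 51
Frame 7: OPEN (9+0=9). Cumulative: 60
Frame 8: OPEN (4+1=5). Cumulative: 65
Frame 9: OPEN (8+1=9). Cumulative: 74
Frame 10: OPEN. Sum of all frame-10 rolls (5+4) = 9. Cumulative: 83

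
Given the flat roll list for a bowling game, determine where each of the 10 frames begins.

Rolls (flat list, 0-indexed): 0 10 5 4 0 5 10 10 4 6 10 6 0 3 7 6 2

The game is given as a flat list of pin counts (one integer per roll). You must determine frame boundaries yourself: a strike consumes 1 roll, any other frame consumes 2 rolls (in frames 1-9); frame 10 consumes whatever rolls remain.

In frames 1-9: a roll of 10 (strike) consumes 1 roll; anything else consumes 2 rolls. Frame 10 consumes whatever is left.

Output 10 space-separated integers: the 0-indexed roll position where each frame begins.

Answer: 0 2 4 6 7 8 10 11 13 15

Derivation:
Frame 1 starts at roll index 0: rolls=0,10 (sum=10), consumes 2 rolls
Frame 2 starts at roll index 2: rolls=5,4 (sum=9), consumes 2 rolls
Frame 3 starts at roll index 4: rolls=0,5 (sum=5), consumes 2 rolls
Frame 4 starts at roll index 6: roll=10 (strike), consumes 1 roll
Frame 5 starts at roll index 7: roll=10 (strike), consumes 1 roll
Frame 6 starts at roll index 8: rolls=4,6 (sum=10), consumes 2 rolls
Frame 7 starts at roll index 10: roll=10 (strike), consumes 1 roll
Frame 8 starts at roll index 11: rolls=6,0 (sum=6), consumes 2 rolls
Frame 9 starts at roll index 13: rolls=3,7 (sum=10), consumes 2 rolls
Frame 10 starts at roll index 15: 2 remaining rolls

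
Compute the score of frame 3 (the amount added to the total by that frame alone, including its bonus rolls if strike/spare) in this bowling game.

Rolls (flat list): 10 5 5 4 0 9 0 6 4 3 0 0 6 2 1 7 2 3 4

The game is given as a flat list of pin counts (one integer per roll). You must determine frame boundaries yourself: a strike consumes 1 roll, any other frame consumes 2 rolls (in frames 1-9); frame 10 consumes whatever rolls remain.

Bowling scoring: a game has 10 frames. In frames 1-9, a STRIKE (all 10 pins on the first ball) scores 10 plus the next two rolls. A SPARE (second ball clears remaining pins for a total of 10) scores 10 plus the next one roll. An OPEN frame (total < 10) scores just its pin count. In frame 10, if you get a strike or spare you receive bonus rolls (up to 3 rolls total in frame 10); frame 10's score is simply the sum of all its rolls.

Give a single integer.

Frame 1: STRIKE. 10 + next two rolls (5+5) = 20. Cumulative: 20
Frame 2: SPARE (5+5=10). 10 + next roll (4) = 14. Cumulative: 34
Frame 3: OPEN (4+0=4). Cumulative: 38
Frame 4: OPEN (9+0=9). Cumulative: 47
Frame 5: SPARE (6+4=10). 10 + next roll (3) = 13. Cumulative: 60

Answer: 4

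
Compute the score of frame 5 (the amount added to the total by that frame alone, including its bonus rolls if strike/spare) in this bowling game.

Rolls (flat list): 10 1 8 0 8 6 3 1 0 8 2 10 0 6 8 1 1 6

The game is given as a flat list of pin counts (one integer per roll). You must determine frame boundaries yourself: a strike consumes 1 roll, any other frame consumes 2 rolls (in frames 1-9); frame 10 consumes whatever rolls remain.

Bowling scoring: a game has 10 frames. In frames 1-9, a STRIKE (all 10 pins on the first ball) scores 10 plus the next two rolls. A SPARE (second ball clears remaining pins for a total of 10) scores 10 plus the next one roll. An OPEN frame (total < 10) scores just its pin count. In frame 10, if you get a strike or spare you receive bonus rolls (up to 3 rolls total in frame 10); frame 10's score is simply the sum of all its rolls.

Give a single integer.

Answer: 1

Derivation:
Frame 1: STRIKE. 10 + next two rolls (1+8) = 19. Cumulative: 19
Frame 2: OPEN (1+8=9). Cumulative: 28
Frame 3: OPEN (0+8=8). Cumulative: 36
Frame 4: OPEN (6+3=9). Cumulative: 45
Frame 5: OPEN (1+0=1). Cumulative: 46
Frame 6: SPARE (8+2=10). 10 + next roll (10) = 20. Cumulative: 66
Frame 7: STRIKE. 10 + next two rolls (0+6) = 16. Cumulative: 82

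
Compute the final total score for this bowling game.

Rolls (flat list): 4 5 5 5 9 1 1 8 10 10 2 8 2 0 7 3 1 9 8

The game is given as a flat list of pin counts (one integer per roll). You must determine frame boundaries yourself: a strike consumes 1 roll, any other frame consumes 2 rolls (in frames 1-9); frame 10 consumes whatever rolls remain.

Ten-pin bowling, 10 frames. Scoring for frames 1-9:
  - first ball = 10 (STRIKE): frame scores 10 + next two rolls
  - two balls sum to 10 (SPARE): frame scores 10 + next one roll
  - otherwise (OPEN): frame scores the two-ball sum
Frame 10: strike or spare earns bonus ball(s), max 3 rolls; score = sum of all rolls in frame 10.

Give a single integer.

Frame 1: OPEN (4+5=9). Cumulative: 9
Frame 2: SPARE (5+5=10). 10 + next roll (9) = 19. Cumulative: 28
Frame 3: SPARE (9+1=10). 10 + next roll (1) = 11. Cumulative: 39
Frame 4: OPEN (1+8=9). Cumulative: 48
Frame 5: STRIKE. 10 + next two rolls (10+2) = 22. Cumulative: 70
Frame 6: STRIKE. 10 + next two rolls (2+8) = 20. Cumulative: 90
Frame 7: SPARE (2+8=10). 10 + next roll (2) = 12. Cumulative: 102
Frame 8: OPEN (2+0=2). Cumulative: 104
Frame 9: SPARE (7+3=10). 10 + next roll (1) = 11. Cumulative: 115
Frame 10: SPARE. Sum of all frame-10 rolls (1+9+8) = 18. Cumulative: 133

Answer: 133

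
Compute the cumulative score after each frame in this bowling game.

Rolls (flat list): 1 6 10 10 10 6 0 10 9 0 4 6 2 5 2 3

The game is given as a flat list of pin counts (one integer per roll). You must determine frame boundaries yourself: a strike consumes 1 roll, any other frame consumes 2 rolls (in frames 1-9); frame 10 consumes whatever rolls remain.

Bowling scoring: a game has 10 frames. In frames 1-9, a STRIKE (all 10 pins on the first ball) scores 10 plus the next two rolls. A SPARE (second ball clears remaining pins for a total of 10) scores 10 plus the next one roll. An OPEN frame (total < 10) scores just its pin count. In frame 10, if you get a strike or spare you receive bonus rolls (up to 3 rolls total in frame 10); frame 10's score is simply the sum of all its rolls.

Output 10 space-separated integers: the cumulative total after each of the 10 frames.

Answer: 7 37 63 79 85 104 113 125 132 137

Derivation:
Frame 1: OPEN (1+6=7). Cumulative: 7
Frame 2: STRIKE. 10 + next two rolls (10+10) = 30. Cumulative: 37
Frame 3: STRIKE. 10 + next two rolls (10+6) = 26. Cumulative: 63
Frame 4: STRIKE. 10 + next two rolls (6+0) = 16. Cumulative: 79
Frame 5: OPEN (6+0=6). Cumulative: 85
Frame 6: STRIKE. 10 + next two rolls (9+0) = 19. Cumulative: 104
Frame 7: OPEN (9+0=9). Cumulative: 113
Frame 8: SPARE (4+6=10). 10 + next roll (2) = 12. Cumulative: 125
Frame 9: OPEN (2+5=7). Cumulative: 132
Frame 10: OPEN. Sum of all frame-10 rolls (2+3) = 5. Cumulative: 137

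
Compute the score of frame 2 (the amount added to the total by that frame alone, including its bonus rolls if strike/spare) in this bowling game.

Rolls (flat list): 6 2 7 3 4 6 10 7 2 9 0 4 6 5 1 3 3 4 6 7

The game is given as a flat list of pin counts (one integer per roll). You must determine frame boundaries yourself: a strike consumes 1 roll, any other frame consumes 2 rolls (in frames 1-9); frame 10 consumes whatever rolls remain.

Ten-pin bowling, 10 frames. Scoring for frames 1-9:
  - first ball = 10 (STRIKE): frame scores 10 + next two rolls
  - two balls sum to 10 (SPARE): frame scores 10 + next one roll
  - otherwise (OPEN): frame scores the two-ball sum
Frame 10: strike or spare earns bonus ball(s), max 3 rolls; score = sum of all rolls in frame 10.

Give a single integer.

Answer: 14

Derivation:
Frame 1: OPEN (6+2=8). Cumulative: 8
Frame 2: SPARE (7+3=10). 10 + next roll (4) = 14. Cumulative: 22
Frame 3: SPARE (4+6=10). 10 + next roll (10) = 20. Cumulative: 42
Frame 4: STRIKE. 10 + next two rolls (7+2) = 19. Cumulative: 61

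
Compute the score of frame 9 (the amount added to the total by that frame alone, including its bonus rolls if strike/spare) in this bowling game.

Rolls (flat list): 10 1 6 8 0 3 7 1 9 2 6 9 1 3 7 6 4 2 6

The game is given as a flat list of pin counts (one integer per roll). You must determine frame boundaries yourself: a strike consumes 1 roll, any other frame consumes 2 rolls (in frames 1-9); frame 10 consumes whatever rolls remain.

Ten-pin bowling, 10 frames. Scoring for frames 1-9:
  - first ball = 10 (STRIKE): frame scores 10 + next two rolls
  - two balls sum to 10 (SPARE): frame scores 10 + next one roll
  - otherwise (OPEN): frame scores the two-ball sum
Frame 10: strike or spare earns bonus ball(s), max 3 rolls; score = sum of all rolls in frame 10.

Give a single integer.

Answer: 12

Derivation:
Frame 1: STRIKE. 10 + next two rolls (1+6) = 17. Cumulative: 17
Frame 2: OPEN (1+6=7). Cumulative: 24
Frame 3: OPEN (8+0=8). Cumulative: 32
Frame 4: SPARE (3+7=10). 10 + next roll (1) = 11. Cumulative: 43
Frame 5: SPARE (1+9=10). 10 + next roll (2) = 12. Cumulative: 55
Frame 6: OPEN (2+6=8). Cumulative: 63
Frame 7: SPARE (9+1=10). 10 + next roll (3) = 13. Cumulative: 76
Frame 8: SPARE (3+7=10). 10 + next roll (6) = 16. Cumulative: 92
Frame 9: SPARE (6+4=10). 10 + next roll (2) = 12. Cumulative: 104
Frame 10: OPEN. Sum of all frame-10 rolls (2+6) = 8. Cumulative: 112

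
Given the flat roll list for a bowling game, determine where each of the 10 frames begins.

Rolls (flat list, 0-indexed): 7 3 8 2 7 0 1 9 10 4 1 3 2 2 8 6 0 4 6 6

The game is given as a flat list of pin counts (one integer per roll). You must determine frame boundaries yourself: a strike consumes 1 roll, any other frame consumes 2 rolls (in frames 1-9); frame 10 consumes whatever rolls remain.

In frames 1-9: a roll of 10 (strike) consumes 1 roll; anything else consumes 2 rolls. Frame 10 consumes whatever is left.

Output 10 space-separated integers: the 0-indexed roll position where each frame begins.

Answer: 0 2 4 6 8 9 11 13 15 17

Derivation:
Frame 1 starts at roll index 0: rolls=7,3 (sum=10), consumes 2 rolls
Frame 2 starts at roll index 2: rolls=8,2 (sum=10), consumes 2 rolls
Frame 3 starts at roll index 4: rolls=7,0 (sum=7), consumes 2 rolls
Frame 4 starts at roll index 6: rolls=1,9 (sum=10), consumes 2 rolls
Frame 5 starts at roll index 8: roll=10 (strike), consumes 1 roll
Frame 6 starts at roll index 9: rolls=4,1 (sum=5), consumes 2 rolls
Frame 7 starts at roll index 11: rolls=3,2 (sum=5), consumes 2 rolls
Frame 8 starts at roll index 13: rolls=2,8 (sum=10), consumes 2 rolls
Frame 9 starts at roll index 15: rolls=6,0 (sum=6), consumes 2 rolls
Frame 10 starts at roll index 17: 3 remaining rolls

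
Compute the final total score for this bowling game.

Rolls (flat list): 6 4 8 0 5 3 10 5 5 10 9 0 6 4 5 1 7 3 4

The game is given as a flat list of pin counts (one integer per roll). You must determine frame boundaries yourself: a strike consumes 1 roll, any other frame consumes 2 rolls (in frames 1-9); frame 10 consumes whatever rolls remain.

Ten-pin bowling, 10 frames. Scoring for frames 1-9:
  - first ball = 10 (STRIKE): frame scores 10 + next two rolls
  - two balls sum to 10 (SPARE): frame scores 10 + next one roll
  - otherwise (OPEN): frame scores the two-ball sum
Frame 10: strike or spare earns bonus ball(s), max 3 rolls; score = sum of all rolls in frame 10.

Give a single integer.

Answer: 137

Derivation:
Frame 1: SPARE (6+4=10). 10 + next roll (8) = 18. Cumulative: 18
Frame 2: OPEN (8+0=8). Cumulative: 26
Frame 3: OPEN (5+3=8). Cumulative: 34
Frame 4: STRIKE. 10 + next two rolls (5+5) = 20. Cumulative: 54
Frame 5: SPARE (5+5=10). 10 + next roll (10) = 20. Cumulative: 74
Frame 6: STRIKE. 10 + next two rolls (9+0) = 19. Cumulative: 93
Frame 7: OPEN (9+0=9). Cumulative: 102
Frame 8: SPARE (6+4=10). 10 + next roll (5) = 15. Cumulative: 117
Frame 9: OPEN (5+1=6). Cumulative: 123
Frame 10: SPARE. Sum of all frame-10 rolls (7+3+4) = 14. Cumulative: 137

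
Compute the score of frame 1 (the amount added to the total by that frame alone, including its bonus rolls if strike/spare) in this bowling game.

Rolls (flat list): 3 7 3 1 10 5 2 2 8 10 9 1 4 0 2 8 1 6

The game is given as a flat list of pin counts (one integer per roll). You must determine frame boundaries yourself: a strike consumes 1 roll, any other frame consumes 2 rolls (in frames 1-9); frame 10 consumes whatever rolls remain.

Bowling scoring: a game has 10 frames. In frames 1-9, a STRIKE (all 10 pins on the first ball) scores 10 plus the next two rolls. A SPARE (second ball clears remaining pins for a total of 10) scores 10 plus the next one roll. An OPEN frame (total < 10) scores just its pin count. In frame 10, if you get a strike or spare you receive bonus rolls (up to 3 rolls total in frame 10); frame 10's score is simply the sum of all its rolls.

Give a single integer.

Answer: 13

Derivation:
Frame 1: SPARE (3+7=10). 10 + next roll (3) = 13. Cumulative: 13
Frame 2: OPEN (3+1=4). Cumulative: 17
Frame 3: STRIKE. 10 + next two rolls (5+2) = 17. Cumulative: 34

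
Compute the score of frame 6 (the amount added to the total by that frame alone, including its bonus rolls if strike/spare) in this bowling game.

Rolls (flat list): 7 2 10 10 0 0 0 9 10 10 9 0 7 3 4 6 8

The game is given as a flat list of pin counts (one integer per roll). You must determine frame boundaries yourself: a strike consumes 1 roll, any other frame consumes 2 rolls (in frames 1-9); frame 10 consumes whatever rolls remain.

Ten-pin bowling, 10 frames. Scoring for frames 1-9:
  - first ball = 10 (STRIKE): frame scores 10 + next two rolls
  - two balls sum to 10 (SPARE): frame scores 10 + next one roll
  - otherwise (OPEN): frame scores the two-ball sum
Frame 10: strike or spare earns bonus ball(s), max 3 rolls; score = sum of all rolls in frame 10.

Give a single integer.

Answer: 29

Derivation:
Frame 1: OPEN (7+2=9). Cumulative: 9
Frame 2: STRIKE. 10 + next two rolls (10+0) = 20. Cumulative: 29
Frame 3: STRIKE. 10 + next two rolls (0+0) = 10. Cumulative: 39
Frame 4: OPEN (0+0=0). Cumulative: 39
Frame 5: OPEN (0+9=9). Cumulative: 48
Frame 6: STRIKE. 10 + next two rolls (10+9) = 29. Cumulative: 77
Frame 7: STRIKE. 10 + next two rolls (9+0) = 19. Cumulative: 96
Frame 8: OPEN (9+0=9). Cumulative: 105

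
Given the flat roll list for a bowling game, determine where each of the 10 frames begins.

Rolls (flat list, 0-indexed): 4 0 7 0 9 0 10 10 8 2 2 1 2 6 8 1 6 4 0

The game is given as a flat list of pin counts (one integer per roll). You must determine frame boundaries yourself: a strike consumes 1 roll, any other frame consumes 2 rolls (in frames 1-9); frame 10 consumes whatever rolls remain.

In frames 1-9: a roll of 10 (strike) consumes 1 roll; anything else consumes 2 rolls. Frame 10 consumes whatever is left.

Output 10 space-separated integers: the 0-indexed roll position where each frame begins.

Frame 1 starts at roll index 0: rolls=4,0 (sum=4), consumes 2 rolls
Frame 2 starts at roll index 2: rolls=7,0 (sum=7), consumes 2 rolls
Frame 3 starts at roll index 4: rolls=9,0 (sum=9), consumes 2 rolls
Frame 4 starts at roll index 6: roll=10 (strike), consumes 1 roll
Frame 5 starts at roll index 7: roll=10 (strike), consumes 1 roll
Frame 6 starts at roll index 8: rolls=8,2 (sum=10), consumes 2 rolls
Frame 7 starts at roll index 10: rolls=2,1 (sum=3), consumes 2 rolls
Frame 8 starts at roll index 12: rolls=2,6 (sum=8), consumes 2 rolls
Frame 9 starts at roll index 14: rolls=8,1 (sum=9), consumes 2 rolls
Frame 10 starts at roll index 16: 3 remaining rolls

Answer: 0 2 4 6 7 8 10 12 14 16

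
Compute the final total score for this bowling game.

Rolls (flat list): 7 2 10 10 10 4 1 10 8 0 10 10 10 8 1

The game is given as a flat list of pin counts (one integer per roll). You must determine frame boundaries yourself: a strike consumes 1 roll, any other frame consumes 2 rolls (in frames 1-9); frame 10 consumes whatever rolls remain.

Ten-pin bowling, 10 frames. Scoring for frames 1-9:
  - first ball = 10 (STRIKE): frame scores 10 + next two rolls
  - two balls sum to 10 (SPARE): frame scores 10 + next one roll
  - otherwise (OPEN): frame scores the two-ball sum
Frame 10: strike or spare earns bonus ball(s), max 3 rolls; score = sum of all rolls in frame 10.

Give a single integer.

Frame 1: OPEN (7+2=9). Cumulative: 9
Frame 2: STRIKE. 10 + next two rolls (10+10) = 30. Cumulative: 39
Frame 3: STRIKE. 10 + next two rolls (10+4) = 24. Cumulative: 63
Frame 4: STRIKE. 10 + next two rolls (4+1) = 15. Cumulative: 78
Frame 5: OPEN (4+1=5). Cumulative: 83
Frame 6: STRIKE. 10 + next two rolls (8+0) = 18. Cumulative: 101
Frame 7: OPEN (8+0=8). Cumulative: 109
Frame 8: STRIKE. 10 + next two rolls (10+10) = 30. Cumulative: 139
Frame 9: STRIKE. 10 + next two rolls (10+8) = 28. Cumulative: 167
Frame 10: STRIKE. Sum of all frame-10 rolls (10+8+1) = 19. Cumulative: 186

Answer: 186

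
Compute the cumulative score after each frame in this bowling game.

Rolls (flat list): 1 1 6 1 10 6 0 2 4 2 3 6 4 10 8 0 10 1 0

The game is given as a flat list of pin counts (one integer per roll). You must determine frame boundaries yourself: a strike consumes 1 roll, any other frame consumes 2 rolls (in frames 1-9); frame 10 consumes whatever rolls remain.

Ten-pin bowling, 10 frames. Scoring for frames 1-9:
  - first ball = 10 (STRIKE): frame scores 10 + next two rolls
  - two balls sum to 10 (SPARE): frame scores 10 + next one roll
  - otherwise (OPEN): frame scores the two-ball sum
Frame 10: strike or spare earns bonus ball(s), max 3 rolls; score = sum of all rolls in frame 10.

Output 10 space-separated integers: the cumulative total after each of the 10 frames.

Frame 1: OPEN (1+1=2). Cumulative: 2
Frame 2: OPEN (6+1=7). Cumulative: 9
Frame 3: STRIKE. 10 + next two rolls (6+0) = 16. Cumulative: 25
Frame 4: OPEN (6+0=6). Cumulative: 31
Frame 5: OPEN (2+4=6). Cumulative: 37
Frame 6: OPEN (2+3=5). Cumulative: 42
Frame 7: SPARE (6+4=10). 10 + next roll (10) = 20. Cumulative: 62
Frame 8: STRIKE. 10 + next two rolls (8+0) = 18. Cumulative: 80
Frame 9: OPEN (8+0=8). Cumulative: 88
Frame 10: STRIKE. Sum of all frame-10 rolls (10+1+0) = 11. Cumulative: 99

Answer: 2 9 25 31 37 42 62 80 88 99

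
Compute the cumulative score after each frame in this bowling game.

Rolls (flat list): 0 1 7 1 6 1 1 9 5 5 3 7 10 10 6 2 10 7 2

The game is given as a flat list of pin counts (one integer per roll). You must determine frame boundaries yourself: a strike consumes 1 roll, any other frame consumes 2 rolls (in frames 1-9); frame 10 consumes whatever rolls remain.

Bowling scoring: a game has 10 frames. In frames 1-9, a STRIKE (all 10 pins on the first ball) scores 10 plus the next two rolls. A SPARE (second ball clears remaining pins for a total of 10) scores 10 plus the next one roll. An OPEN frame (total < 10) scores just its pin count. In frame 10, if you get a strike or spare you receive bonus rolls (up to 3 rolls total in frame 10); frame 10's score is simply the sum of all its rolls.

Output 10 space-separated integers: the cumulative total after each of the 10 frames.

Frame 1: OPEN (0+1=1). Cumulative: 1
Frame 2: OPEN (7+1=8). Cumulative: 9
Frame 3: OPEN (6+1=7). Cumulative: 16
Frame 4: SPARE (1+9=10). 10 + next roll (5) = 15. Cumulative: 31
Frame 5: SPARE (5+5=10). 10 + next roll (3) = 13. Cumulative: 44
Frame 6: SPARE (3+7=10). 10 + next roll (10) = 20. Cumulative: 64
Frame 7: STRIKE. 10 + next two rolls (10+6) = 26. Cumulative: 90
Frame 8: STRIKE. 10 + next two rolls (6+2) = 18. Cumulative: 108
Frame 9: OPEN (6+2=8). Cumulative: 116
Frame 10: STRIKE. Sum of all frame-10 rolls (10+7+2) = 19. Cumulative: 135

Answer: 1 9 16 31 44 64 90 108 116 135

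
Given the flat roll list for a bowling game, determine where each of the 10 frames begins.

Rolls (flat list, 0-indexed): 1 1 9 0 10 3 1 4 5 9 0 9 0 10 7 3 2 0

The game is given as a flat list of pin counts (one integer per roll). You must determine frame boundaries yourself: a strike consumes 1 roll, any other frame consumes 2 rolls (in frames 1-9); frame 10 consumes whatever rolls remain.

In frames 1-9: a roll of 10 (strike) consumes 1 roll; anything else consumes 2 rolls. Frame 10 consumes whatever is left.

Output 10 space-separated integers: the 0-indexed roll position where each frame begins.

Frame 1 starts at roll index 0: rolls=1,1 (sum=2), consumes 2 rolls
Frame 2 starts at roll index 2: rolls=9,0 (sum=9), consumes 2 rolls
Frame 3 starts at roll index 4: roll=10 (strike), consumes 1 roll
Frame 4 starts at roll index 5: rolls=3,1 (sum=4), consumes 2 rolls
Frame 5 starts at roll index 7: rolls=4,5 (sum=9), consumes 2 rolls
Frame 6 starts at roll index 9: rolls=9,0 (sum=9), consumes 2 rolls
Frame 7 starts at roll index 11: rolls=9,0 (sum=9), consumes 2 rolls
Frame 8 starts at roll index 13: roll=10 (strike), consumes 1 roll
Frame 9 starts at roll index 14: rolls=7,3 (sum=10), consumes 2 rolls
Frame 10 starts at roll index 16: 2 remaining rolls

Answer: 0 2 4 5 7 9 11 13 14 16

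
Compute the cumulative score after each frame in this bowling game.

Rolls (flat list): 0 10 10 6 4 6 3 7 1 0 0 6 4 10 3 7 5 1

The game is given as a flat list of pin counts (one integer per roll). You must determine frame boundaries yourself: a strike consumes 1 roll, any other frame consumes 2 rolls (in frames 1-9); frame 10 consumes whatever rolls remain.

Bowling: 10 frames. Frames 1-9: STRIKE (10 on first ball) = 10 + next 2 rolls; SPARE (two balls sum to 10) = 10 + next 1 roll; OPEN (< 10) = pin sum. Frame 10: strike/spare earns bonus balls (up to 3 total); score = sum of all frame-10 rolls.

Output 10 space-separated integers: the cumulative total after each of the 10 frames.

Answer: 20 40 56 65 73 73 93 113 128 134

Derivation:
Frame 1: SPARE (0+10=10). 10 + next roll (10) = 20. Cumulative: 20
Frame 2: STRIKE. 10 + next two rolls (6+4) = 20. Cumulative: 40
Frame 3: SPARE (6+4=10). 10 + next roll (6) = 16. Cumulative: 56
Frame 4: OPEN (6+3=9). Cumulative: 65
Frame 5: OPEN (7+1=8). Cumulative: 73
Frame 6: OPEN (0+0=0). Cumulative: 73
Frame 7: SPARE (6+4=10). 10 + next roll (10) = 20. Cumulative: 93
Frame 8: STRIKE. 10 + next two rolls (3+7) = 20. Cumulative: 113
Frame 9: SPARE (3+7=10). 10 + next roll (5) = 15. Cumulative: 128
Frame 10: OPEN. Sum of all frame-10 rolls (5+1) = 6. Cumulative: 134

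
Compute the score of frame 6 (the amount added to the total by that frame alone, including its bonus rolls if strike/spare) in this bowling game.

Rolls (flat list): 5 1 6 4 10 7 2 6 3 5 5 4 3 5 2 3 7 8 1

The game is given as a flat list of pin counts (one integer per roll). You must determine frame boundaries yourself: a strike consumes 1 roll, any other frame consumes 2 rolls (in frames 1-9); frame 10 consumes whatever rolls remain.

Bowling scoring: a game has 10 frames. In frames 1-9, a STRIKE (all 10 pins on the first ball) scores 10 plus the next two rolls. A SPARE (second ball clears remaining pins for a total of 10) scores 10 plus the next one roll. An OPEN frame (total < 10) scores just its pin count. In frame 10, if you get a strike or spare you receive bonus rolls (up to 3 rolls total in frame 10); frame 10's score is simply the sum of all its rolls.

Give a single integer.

Frame 1: OPEN (5+1=6). Cumulative: 6
Frame 2: SPARE (6+4=10). 10 + next roll (10) = 20. Cumulative: 26
Frame 3: STRIKE. 10 + next two rolls (7+2) = 19. Cumulative: 45
Frame 4: OPEN (7+2=9). Cumulative: 54
Frame 5: OPEN (6+3=9). Cumulative: 63
Frame 6: SPARE (5+5=10). 10 + next roll (4) = 14. Cumulative: 77
Frame 7: OPEN (4+3=7). Cumulative: 84
Frame 8: OPEN (5+2=7). Cumulative: 91

Answer: 14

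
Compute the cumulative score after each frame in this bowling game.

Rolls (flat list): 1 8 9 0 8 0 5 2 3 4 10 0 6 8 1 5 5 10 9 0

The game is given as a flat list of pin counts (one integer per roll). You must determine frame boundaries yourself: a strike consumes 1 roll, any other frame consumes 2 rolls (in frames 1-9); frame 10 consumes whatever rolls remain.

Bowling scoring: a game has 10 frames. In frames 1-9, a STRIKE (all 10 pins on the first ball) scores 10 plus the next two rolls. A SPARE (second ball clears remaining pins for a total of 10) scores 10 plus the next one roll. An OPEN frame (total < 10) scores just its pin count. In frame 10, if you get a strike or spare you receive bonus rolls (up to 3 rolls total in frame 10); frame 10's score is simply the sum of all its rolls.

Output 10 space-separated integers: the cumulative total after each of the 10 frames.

Answer: 9 18 26 33 40 56 62 71 91 110

Derivation:
Frame 1: OPEN (1+8=9). Cumulative: 9
Frame 2: OPEN (9+0=9). Cumulative: 18
Frame 3: OPEN (8+0=8). Cumulative: 26
Frame 4: OPEN (5+2=7). Cumulative: 33
Frame 5: OPEN (3+4=7). Cumulative: 40
Frame 6: STRIKE. 10 + next two rolls (0+6) = 16. Cumulative: 56
Frame 7: OPEN (0+6=6). Cumulative: 62
Frame 8: OPEN (8+1=9). Cumulative: 71
Frame 9: SPARE (5+5=10). 10 + next roll (10) = 20. Cumulative: 91
Frame 10: STRIKE. Sum of all frame-10 rolls (10+9+0) = 19. Cumulative: 110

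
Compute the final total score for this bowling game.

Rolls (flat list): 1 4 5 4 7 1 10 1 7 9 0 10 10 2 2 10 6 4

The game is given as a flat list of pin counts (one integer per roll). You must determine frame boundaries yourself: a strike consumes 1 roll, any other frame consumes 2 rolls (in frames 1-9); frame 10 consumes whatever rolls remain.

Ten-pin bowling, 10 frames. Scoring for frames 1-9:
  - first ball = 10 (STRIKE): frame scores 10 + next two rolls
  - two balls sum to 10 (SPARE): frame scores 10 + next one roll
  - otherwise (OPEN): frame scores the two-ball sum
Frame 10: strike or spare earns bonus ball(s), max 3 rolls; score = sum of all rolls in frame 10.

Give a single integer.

Frame 1: OPEN (1+4=5). Cumulative: 5
Frame 2: OPEN (5+4=9). Cumulative: 14
Frame 3: OPEN (7+1=8). Cumulative: 22
Frame 4: STRIKE. 10 + next two rolls (1+7) = 18. Cumulative: 40
Frame 5: OPEN (1+7=8). Cumulative: 48
Frame 6: OPEN (9+0=9). Cumulative: 57
Frame 7: STRIKE. 10 + next two rolls (10+2) = 22. Cumulative: 79
Frame 8: STRIKE. 10 + next two rolls (2+2) = 14. Cumulative: 93
Frame 9: OPEN (2+2=4). Cumulative: 97
Frame 10: STRIKE. Sum of all frame-10 rolls (10+6+4) = 20. Cumulative: 117

Answer: 117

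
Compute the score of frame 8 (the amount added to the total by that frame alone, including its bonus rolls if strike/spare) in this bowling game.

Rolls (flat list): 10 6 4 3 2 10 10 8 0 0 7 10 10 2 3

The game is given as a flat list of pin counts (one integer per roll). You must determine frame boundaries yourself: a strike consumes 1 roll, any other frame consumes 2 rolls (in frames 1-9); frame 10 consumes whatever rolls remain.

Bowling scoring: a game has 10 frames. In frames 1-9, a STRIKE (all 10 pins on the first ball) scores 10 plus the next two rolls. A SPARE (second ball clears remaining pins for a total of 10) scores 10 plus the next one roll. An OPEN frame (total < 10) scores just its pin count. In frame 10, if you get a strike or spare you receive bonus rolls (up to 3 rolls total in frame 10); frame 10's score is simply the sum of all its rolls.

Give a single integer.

Frame 1: STRIKE. 10 + next two rolls (6+4) = 20. Cumulative: 20
Frame 2: SPARE (6+4=10). 10 + next roll (3) = 13. Cumulative: 33
Frame 3: OPEN (3+2=5). Cumulative: 38
Frame 4: STRIKE. 10 + next two rolls (10+8) = 28. Cumulative: 66
Frame 5: STRIKE. 10 + next two rolls (8+0) = 18. Cumulative: 84
Frame 6: OPEN (8+0=8). Cumulative: 92
Frame 7: OPEN (0+7=7). Cumulative: 99
Frame 8: STRIKE. 10 + next two rolls (10+2) = 22. Cumulative: 121
Frame 9: STRIKE. 10 + next two rolls (2+3) = 15. Cumulative: 136
Frame 10: OPEN. Sum of all frame-10 rolls (2+3) = 5. Cumulative: 141

Answer: 22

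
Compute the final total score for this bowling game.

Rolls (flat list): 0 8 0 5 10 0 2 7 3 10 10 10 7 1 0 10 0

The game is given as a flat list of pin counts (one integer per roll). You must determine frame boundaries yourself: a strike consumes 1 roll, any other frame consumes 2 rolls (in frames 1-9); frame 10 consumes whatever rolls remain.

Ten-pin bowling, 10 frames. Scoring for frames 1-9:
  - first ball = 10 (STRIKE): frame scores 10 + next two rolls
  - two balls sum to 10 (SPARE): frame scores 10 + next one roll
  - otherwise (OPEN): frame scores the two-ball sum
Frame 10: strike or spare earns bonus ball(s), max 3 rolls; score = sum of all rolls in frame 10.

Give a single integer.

Frame 1: OPEN (0+8=8). Cumulative: 8
Frame 2: OPEN (0+5=5). Cumulative: 13
Frame 3: STRIKE. 10 + next two rolls (0+2) = 12. Cumulative: 25
Frame 4: OPEN (0+2=2). Cumulative: 27
Frame 5: SPARE (7+3=10). 10 + next roll (10) = 20. Cumulative: 47
Frame 6: STRIKE. 10 + next two rolls (10+10) = 30. Cumulative: 77
Frame 7: STRIKE. 10 + next two rolls (10+7) = 27. Cumulative: 104
Frame 8: STRIKE. 10 + next two rolls (7+1) = 18. Cumulative: 122
Frame 9: OPEN (7+1=8). Cumulative: 130
Frame 10: SPARE. Sum of all frame-10 rolls (0+10+0) = 10. Cumulative: 140

Answer: 140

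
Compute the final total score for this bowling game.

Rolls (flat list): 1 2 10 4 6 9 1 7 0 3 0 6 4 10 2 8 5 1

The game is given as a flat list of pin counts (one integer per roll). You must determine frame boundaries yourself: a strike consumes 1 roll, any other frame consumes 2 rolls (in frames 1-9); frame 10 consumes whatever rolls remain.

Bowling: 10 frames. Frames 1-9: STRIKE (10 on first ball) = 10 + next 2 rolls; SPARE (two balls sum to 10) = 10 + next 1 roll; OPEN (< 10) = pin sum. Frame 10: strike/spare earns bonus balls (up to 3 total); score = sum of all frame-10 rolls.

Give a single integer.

Frame 1: OPEN (1+2=3). Cumulative: 3
Frame 2: STRIKE. 10 + next two rolls (4+6) = 20. Cumulative: 23
Frame 3: SPARE (4+6=10). 10 + next roll (9) = 19. Cumulative: 42
Frame 4: SPARE (9+1=10). 10 + next roll (7) = 17. Cumulative: 59
Frame 5: OPEN (7+0=7). Cumulative: 66
Frame 6: OPEN (3+0=3). Cumulative: 69
Frame 7: SPARE (6+4=10). 10 + next roll (10) = 20. Cumulative: 89
Frame 8: STRIKE. 10 + next two rolls (2+8) = 20. Cumulative: 109
Frame 9: SPARE (2+8=10). 10 + next roll (5) = 15. Cumulative: 124
Frame 10: OPEN. Sum of all frame-10 rolls (5+1) = 6. Cumulative: 130

Answer: 130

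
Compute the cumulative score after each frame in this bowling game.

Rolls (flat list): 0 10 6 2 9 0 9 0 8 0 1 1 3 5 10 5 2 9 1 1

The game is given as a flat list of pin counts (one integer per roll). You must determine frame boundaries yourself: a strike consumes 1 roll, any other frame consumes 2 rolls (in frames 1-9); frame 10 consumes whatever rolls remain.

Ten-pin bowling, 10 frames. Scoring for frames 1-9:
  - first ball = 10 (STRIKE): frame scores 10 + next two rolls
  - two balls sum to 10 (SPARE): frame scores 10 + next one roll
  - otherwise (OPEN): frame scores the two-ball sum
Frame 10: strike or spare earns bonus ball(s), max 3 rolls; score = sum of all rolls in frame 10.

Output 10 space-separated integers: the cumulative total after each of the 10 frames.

Answer: 16 24 33 42 50 52 60 77 84 95

Derivation:
Frame 1: SPARE (0+10=10). 10 + next roll (6) = 16. Cumulative: 16
Frame 2: OPEN (6+2=8). Cumulative: 24
Frame 3: OPEN (9+0=9). Cumulative: 33
Frame 4: OPEN (9+0=9). Cumulative: 42
Frame 5: OPEN (8+0=8). Cumulative: 50
Frame 6: OPEN (1+1=2). Cumulative: 52
Frame 7: OPEN (3+5=8). Cumulative: 60
Frame 8: STRIKE. 10 + next two rolls (5+2) = 17. Cumulative: 77
Frame 9: OPEN (5+2=7). Cumulative: 84
Frame 10: SPARE. Sum of all frame-10 rolls (9+1+1) = 11. Cumulative: 95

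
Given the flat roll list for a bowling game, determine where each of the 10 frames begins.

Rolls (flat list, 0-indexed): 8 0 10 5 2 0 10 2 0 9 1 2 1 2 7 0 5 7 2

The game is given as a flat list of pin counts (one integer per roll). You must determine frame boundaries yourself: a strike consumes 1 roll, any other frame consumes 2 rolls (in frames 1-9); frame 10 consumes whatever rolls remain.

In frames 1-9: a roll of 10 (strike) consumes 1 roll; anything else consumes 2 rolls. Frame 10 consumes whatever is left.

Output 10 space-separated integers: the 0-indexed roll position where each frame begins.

Answer: 0 2 3 5 7 9 11 13 15 17

Derivation:
Frame 1 starts at roll index 0: rolls=8,0 (sum=8), consumes 2 rolls
Frame 2 starts at roll index 2: roll=10 (strike), consumes 1 roll
Frame 3 starts at roll index 3: rolls=5,2 (sum=7), consumes 2 rolls
Frame 4 starts at roll index 5: rolls=0,10 (sum=10), consumes 2 rolls
Frame 5 starts at roll index 7: rolls=2,0 (sum=2), consumes 2 rolls
Frame 6 starts at roll index 9: rolls=9,1 (sum=10), consumes 2 rolls
Frame 7 starts at roll index 11: rolls=2,1 (sum=3), consumes 2 rolls
Frame 8 starts at roll index 13: rolls=2,7 (sum=9), consumes 2 rolls
Frame 9 starts at roll index 15: rolls=0,5 (sum=5), consumes 2 rolls
Frame 10 starts at roll index 17: 2 remaining rolls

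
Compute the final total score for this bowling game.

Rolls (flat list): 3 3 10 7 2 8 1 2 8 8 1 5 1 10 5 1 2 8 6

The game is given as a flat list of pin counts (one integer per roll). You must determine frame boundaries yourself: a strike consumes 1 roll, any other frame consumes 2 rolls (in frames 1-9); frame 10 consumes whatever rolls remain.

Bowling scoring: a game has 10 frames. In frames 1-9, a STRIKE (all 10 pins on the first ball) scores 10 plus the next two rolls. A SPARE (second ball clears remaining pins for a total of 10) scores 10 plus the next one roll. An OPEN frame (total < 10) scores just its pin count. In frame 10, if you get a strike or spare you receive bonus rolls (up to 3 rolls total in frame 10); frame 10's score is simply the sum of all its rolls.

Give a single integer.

Frame 1: OPEN (3+3=6). Cumulative: 6
Frame 2: STRIKE. 10 + next two rolls (7+2) = 19. Cumulative: 25
Frame 3: OPEN (7+2=9). Cumulative: 34
Frame 4: OPEN (8+1=9). Cumulative: 43
Frame 5: SPARE (2+8=10). 10 + next roll (8) = 18. Cumulative: 61
Frame 6: OPEN (8+1=9). Cumulative: 70
Frame 7: OPEN (5+1=6). Cumulative: 76
Frame 8: STRIKE. 10 + next two rolls (5+1) = 16. Cumulative: 92
Frame 9: OPEN (5+1=6). Cumulative: 98
Frame 10: SPARE. Sum of all frame-10 rolls (2+8+6) = 16. Cumulative: 114

Answer: 114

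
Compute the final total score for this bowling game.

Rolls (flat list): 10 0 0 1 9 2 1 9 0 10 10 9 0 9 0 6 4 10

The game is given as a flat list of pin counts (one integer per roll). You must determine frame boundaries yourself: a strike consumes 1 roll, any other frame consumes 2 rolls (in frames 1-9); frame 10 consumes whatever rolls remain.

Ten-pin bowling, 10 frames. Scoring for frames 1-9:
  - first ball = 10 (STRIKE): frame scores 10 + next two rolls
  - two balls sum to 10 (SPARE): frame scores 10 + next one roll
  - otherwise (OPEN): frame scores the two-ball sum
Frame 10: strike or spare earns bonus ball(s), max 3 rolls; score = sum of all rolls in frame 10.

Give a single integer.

Frame 1: STRIKE. 10 + next two rolls (0+0) = 10. Cumulative: 10
Frame 2: OPEN (0+0=0). Cumulative: 10
Frame 3: SPARE (1+9=10). 10 + next roll (2) = 12. Cumulative: 22
Frame 4: OPEN (2+1=3). Cumulative: 25
Frame 5: OPEN (9+0=9). Cumulative: 34
Frame 6: STRIKE. 10 + next two rolls (10+9) = 29. Cumulative: 63
Frame 7: STRIKE. 10 + next two rolls (9+0) = 19. Cumulative: 82
Frame 8: OPEN (9+0=9). Cumulative: 91
Frame 9: OPEN (9+0=9). Cumulative: 100
Frame 10: SPARE. Sum of all frame-10 rolls (6+4+10) = 20. Cumulative: 120

Answer: 120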